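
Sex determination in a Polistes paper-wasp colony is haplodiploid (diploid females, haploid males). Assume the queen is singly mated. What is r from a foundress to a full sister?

Haplodiploid full sisters inherit their father's entire haploid genome identically (contributing 1/2) and on average half of their mother's contribution (1/2 · 1/2 = 1/4); r = 1/2 + 1/4 = 3/4.

0.75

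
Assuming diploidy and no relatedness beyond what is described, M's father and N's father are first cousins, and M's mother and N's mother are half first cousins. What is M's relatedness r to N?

Independent pedigree routes through distinct common ancestors add.
M and N are related in two ways: second cousins through their fathers (r = 1/32) and half second cousins through their mothers (r = 1/64).
r = 1/32 + 1/64 = 3/64 = 0.046875.

0.046875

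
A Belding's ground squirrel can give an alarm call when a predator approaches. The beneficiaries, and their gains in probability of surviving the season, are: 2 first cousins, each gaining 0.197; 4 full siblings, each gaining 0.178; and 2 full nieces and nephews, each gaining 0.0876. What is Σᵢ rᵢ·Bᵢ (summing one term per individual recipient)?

0.44905

r to a first cousin = 0.125 (first cousins share one grandparent pair — two paths of length 4: r = 2·(1/2)^4 = 1/8).
r to a full sibling = 0.5 (full sibs share both parents — two paths of length 2: r = 2·(1/2)^2 = 1/2).
r to a full niece or nephew = 0.25 (full aunt/uncle↔niece/nephew: two paths of length 3 through the shared grandparent pair: r = 2·(1/2)^3 = 1/4).
Summing one r·B term per recipient: 2·0.125·0.197 + 4·0.5·0.178 + 2·0.25·0.0876 = 0.44905.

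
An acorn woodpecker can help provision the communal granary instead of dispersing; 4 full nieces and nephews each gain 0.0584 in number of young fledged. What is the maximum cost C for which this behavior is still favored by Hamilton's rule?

0.0584

r to a full niece or nephew = 1/4 (full aunt/uncle↔niece/nephew: two paths of length 3 through the shared grandparent pair: r = 2·(1/2)^3 = 1/4).
Hamilton's rule: n·r·B > C, so the trait is favored while C < n·r·B = 4·0.25·0.0584 = 0.0584.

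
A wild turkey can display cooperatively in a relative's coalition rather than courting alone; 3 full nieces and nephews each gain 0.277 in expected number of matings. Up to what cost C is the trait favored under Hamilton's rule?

0.20775

r to a full niece or nephew = 0.25 (full aunt/uncle↔niece/nephew: two paths of length 3 through the shared grandparent pair: r = 2·(1/2)^3 = 1/4).
Hamilton's rule: n·r·B > C, so the trait is favored while C < n·r·B = 3·0.25·0.277 = 0.20775.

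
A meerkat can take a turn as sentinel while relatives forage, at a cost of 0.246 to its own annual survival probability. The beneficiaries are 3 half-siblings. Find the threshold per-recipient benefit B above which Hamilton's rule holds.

0.328

r to a half-sibling = 1/4 (half-sibs share one parent — one path of length 2: r = (1/2)^2 = 1/4).
Hamilton's rule with n recipients of equal r: n·r·B > C, so B > C/(n·r) = 0.246/(3·0.25) = 0.328.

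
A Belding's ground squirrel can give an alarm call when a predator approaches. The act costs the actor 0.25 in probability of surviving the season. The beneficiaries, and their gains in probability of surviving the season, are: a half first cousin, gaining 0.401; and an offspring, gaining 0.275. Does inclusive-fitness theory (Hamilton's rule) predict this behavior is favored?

Hamilton's rule: the trait is favored when the sum of r·B over every recipient exceeds the actor's cost C.
r to a half first cousin = 1/16 (half first cousins share one grandparent — one path of length 4: r = (1/2)^4 = 1/16).
r to an offspring = 0.5 (one parent–offspring link: r = (1/2)^1 = 1/2).
Summing one r·B term per recipient: 1·0.0625·0.401 + 1·0.5·0.275 = 0.1625625.
0.1625625 < 0.25: the indirect benefit is less than the cost.

No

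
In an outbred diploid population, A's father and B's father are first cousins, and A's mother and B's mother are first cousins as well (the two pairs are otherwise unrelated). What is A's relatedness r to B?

Wright's path rule: contributions from independent ancestry routes add.
A and B are related in two ways: second cousins through their fathers (r = 1/32) and second cousins through their mothers (r = 1/32).
r = 1/32 + 1/32 = 1/16 = 0.0625.

0.0625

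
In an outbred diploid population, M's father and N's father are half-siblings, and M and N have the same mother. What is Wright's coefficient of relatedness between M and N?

Relatedness sums over independent paths through distinct common ancestors.
M and N are related in two ways: half first cousins through their fathers (r = 1/16) and half-sibs through their shared mother (r = 1/4).
r = 1/16 + 1/4 = 0.3125.

0.3125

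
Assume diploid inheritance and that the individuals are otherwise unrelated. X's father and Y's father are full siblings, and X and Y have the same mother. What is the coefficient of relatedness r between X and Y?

Independent pedigree routes through distinct common ancestors add.
X and Y are related in two ways: first cousins through their fathers (r = 1/8) and half-sibs through their shared mother (r = 1/4).
r = 1/8 + 1/4 = 3/8 = 0.375.

0.375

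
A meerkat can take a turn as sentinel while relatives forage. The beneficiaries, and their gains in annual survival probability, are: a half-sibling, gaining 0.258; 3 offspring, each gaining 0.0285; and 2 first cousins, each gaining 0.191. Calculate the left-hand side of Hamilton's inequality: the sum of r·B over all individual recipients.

r to a half-sibling = 0.25 (half-sibs share one parent — one path of length 2: r = (1/2)^2 = 1/4).
r to an offspring = 1/2 (one parent–offspring link: r = (1/2)^1 = 1/2).
r to a first cousin = 1/8 (first cousins share one grandparent pair — two paths of length 4: r = 2·(1/2)^4 = 1/8).
Summing one r·B term per recipient: 1·0.25·0.258 + 3·0.5·0.0285 + 2·0.125·0.191 = 0.155.

0.155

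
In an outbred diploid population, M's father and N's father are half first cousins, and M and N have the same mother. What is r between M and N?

0.265625

Wright's path rule: contributions from independent ancestry routes add.
M and N are related in two ways: half second cousins through their fathers (r = 1/64) and half-sibs through their shared mother (r = 1/4).
r = 1/64 + 1/4 = 17/64 = 0.265625.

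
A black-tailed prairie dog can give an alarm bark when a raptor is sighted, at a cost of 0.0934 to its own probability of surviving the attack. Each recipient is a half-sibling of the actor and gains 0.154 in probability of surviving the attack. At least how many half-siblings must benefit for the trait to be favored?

3

r to a half-sibling = 0.25 (half-sibs share one parent — one path of length 2: r = (1/2)^2 = 1/4).
Hamilton's rule: n·r·B > C  ⇒  n > C/(r·B) = 0.0934/(0.25·0.154) = 2.426.
The smallest integer exceeding 2.426 is 3.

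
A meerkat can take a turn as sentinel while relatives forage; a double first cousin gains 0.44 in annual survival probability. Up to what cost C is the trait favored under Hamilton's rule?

0.11

r to a double first cousin = 0.25 (double first cousins share both grandparent pairs — four paths of length 4: r = 4·(1/2)^4 = 1/4).
Hamilton's rule: n·r·B > C, so the trait is favored while C < n·r·B = 1·0.25·0.44 = 0.11.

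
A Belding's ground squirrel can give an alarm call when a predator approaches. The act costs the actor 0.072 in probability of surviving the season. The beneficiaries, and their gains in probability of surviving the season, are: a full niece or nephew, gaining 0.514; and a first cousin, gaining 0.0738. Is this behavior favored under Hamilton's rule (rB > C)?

Hamilton's rule: the trait is favored when the sum of r·B over every recipient exceeds the actor's cost C.
r to a full niece or nephew = 0.25 (full aunt/uncle↔niece/nephew: two paths of length 3 through the shared grandparent pair: r = 2·(1/2)^3 = 1/4).
r to a first cousin = 0.125 (first cousins share one grandparent pair — two paths of length 4: r = 2·(1/2)^4 = 1/8).
Summing one r·B term per recipient: 1·0.25·0.514 + 1·0.125·0.0738 = 0.137725.
0.137725 > 0.072: the indirect benefit exceeds the cost.

Yes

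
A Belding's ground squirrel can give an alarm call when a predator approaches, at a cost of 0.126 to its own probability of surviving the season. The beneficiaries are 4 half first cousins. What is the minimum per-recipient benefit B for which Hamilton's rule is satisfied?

r to a half first cousin = 0.0625 (half first cousins share one grandparent — one path of length 4: r = (1/2)^4 = 1/16).
Hamilton's rule with n recipients of equal r: n·r·B > C, so B > C/(n·r) = 0.126/(4·0.0625) = 0.504.

0.504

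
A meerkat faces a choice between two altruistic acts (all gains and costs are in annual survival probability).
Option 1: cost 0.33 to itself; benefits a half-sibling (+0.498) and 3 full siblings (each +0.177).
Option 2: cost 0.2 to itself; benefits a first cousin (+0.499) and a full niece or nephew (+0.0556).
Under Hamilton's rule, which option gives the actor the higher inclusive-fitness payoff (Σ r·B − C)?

Option 1: r to a half-sibling = 0.25.
Option 1: r to a full sibling = 0.5.
Option 1: Σ r·B − C = (1·0.25·0.498 + 3·0.5·0.177) − 0.33 = 0.06.
Option 2: r to a first cousin = 0.125.
Option 2: r to a full niece or nephew = 0.25.
Option 2: Σ r·B − C = (1·0.125·0.499 + 1·0.25·0.0556) − 0.2 = -0.123725.
Option 1 has the higher net inclusive-fitness payoff.

Option 1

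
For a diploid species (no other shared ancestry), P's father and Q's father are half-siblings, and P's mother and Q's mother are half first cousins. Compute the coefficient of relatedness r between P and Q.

Relatedness sums over independent paths through distinct common ancestors.
P and Q are related in two ways: half first cousins through their fathers (r = 1/16) and half second cousins through their mothers (r = 1/64).
r = 1/16 + 1/64 = 5/64 = 0.078125.

0.078125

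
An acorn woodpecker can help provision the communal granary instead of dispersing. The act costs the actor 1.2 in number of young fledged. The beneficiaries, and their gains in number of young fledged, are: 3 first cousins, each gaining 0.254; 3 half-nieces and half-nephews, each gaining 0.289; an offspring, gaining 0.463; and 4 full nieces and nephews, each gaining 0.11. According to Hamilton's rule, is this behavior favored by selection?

No

Hamilton's rule: the trait is favored when the sum of r·B over every recipient exceeds the actor's cost C.
r to a first cousin = 1/8 (first cousins share one grandparent pair — two paths of length 4: r = 2·(1/2)^4 = 1/8).
r to a half-niece or half-nephew = 0.125 (half-aunt/uncle↔niece/nephew: one path of length 3: r = (1/2)^3 = 1/8).
r to an offspring = 0.5 (one parent–offspring link: r = (1/2)^1 = 1/2).
r to a full niece or nephew = 0.25 (full aunt/uncle↔niece/nephew: two paths of length 3 through the shared grandparent pair: r = 2·(1/2)^3 = 1/4).
Summing one r·B term per recipient: 3·0.125·0.254 + 3·0.125·0.289 + 1·0.5·0.463 + 4·0.25·0.11 = 0.545125.
0.545125 < 1.2: the indirect benefit is less than the cost.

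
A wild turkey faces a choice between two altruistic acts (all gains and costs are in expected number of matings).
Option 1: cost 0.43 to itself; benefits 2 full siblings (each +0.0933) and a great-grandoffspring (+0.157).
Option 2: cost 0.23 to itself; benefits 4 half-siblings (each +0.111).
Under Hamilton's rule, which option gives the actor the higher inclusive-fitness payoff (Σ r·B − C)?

Option 2

Option 1: r to a full sibling = 0.5.
Option 1: r to a great-grandoffspring = 0.125.
Option 1: Σ r·B − C = (2·0.5·0.0933 + 1·0.125·0.157) − 0.43 = -0.317075.
Option 2: r to a half-sibling = 0.25.
Option 2: Σ r·B − C = (4·0.25·0.111) − 0.23 = -0.119.
Option 2 has the higher net inclusive-fitness payoff.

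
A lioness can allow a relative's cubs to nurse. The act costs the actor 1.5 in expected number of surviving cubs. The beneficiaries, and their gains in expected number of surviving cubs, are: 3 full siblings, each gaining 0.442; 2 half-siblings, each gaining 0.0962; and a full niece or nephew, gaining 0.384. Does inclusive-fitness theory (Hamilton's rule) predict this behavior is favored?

Hamilton's rule: the trait is favored when the sum of r·B over every recipient exceeds the actor's cost C.
r to a full sibling = 1/2 (full sibs share both parents — two paths of length 2: r = 2·(1/2)^2 = 1/2).
r to a half-sibling = 1/4 (half-sibs share one parent — one path of length 2: r = (1/2)^2 = 1/4).
r to a full niece or nephew = 1/4 (full aunt/uncle↔niece/nephew: two paths of length 3 through the shared grandparent pair: r = 2·(1/2)^3 = 1/4).
Summing one r·B term per recipient: 3·0.5·0.442 + 2·0.25·0.0962 + 1·0.25·0.384 = 0.8071.
0.8071 < 1.5: the indirect benefit is less than the cost.

No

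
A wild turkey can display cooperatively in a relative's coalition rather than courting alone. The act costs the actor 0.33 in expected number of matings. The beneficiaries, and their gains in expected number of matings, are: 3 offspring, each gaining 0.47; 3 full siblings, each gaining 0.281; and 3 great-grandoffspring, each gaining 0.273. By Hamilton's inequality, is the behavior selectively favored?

Yes

Hamilton's rule: the trait is favored when the sum of r·B over every recipient exceeds the actor's cost C.
r to an offspring = 0.5 (one parent–offspring link: r = (1/2)^1 = 1/2).
r to a full sibling = 0.5 (full sibs share both parents — two paths of length 2: r = 2·(1/2)^2 = 1/2).
r to a great-grandoffspring = 1/8 (three parent–offspring links: r = (1/2)^3 = 1/8).
Summing one r·B term per recipient: 3·0.5·0.47 + 3·0.5·0.281 + 3·0.125·0.273 = 1.228875.
1.228875 > 0.33: the indirect benefit exceeds the cost.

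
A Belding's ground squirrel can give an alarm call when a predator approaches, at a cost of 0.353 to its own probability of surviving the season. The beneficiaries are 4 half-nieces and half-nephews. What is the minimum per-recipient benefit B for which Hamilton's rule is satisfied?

0.706

r to a half-niece or half-nephew = 1/8 (half-aunt/uncle↔niece/nephew: one path of length 3: r = (1/2)^3 = 1/8).
Hamilton's rule with n recipients of equal r: n·r·B > C, so B > C/(n·r) = 0.353/(4·0.125) = 0.706.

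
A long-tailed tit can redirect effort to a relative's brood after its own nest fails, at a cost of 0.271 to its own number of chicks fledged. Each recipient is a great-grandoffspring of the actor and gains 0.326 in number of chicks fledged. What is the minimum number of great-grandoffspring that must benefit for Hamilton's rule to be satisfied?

r to a great-grandoffspring = 0.125 (three parent–offspring links: r = (1/2)^3 = 1/8).
Hamilton's rule: n·r·B > C  ⇒  n > C/(r·B) = 0.271/(0.125·0.326) = 6.65.
The smallest integer exceeding 6.65 is 7.

7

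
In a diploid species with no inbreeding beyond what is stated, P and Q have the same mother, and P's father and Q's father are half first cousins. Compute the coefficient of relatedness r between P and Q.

0.265625

Relatedness sums over independent paths through distinct common ancestors.
P and Q are related in two ways: half-sibs through their shared mother (r = 1/4) and half second cousins through their fathers (r = 1/64).
r = 1/4 + 1/64 = 17/64 = 0.265625.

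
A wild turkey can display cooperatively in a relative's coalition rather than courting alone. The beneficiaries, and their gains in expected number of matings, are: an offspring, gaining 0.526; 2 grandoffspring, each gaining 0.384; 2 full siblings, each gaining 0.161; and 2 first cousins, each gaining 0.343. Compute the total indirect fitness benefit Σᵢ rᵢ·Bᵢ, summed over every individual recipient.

r to an offspring = 0.5 (one parent–offspring link: r = (1/2)^1 = 1/2).
r to a grandoffspring = 1/4 (two parent–offspring links: r = (1/2)^2 = 1/4).
r to a full sibling = 0.5 (full sibs share both parents — two paths of length 2: r = 2·(1/2)^2 = 1/2).
r to a first cousin = 1/8 (first cousins share one grandparent pair — two paths of length 4: r = 2·(1/2)^4 = 1/8).
Summing one r·B term per recipient: 1·0.5·0.526 + 2·0.25·0.384 + 2·0.5·0.161 + 2·0.125·0.343 = 0.70175.

0.70175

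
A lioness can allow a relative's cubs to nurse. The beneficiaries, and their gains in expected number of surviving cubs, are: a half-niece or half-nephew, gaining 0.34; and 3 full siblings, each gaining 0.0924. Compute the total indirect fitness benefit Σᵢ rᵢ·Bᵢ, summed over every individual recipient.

r to a half-niece or half-nephew = 1/8 (half-aunt/uncle↔niece/nephew: one path of length 3: r = (1/2)^3 = 1/8).
r to a full sibling = 1/2 (full sibs share both parents — two paths of length 2: r = 2·(1/2)^2 = 1/2).
Summing one r·B term per recipient: 1·0.125·0.34 + 3·0.5·0.0924 = 0.1811.

0.1811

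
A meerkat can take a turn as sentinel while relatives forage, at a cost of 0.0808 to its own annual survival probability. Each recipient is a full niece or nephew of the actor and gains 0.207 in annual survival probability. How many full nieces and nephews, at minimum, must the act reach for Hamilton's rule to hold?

2

r to a full niece or nephew = 1/4 (full aunt/uncle↔niece/nephew: two paths of length 3 through the shared grandparent pair: r = 2·(1/2)^3 = 1/4).
Hamilton's rule: n·r·B > C  ⇒  n > C/(r·B) = 0.0808/(0.25·0.207) = 1.561.
The smallest integer exceeding 1.561 is 2.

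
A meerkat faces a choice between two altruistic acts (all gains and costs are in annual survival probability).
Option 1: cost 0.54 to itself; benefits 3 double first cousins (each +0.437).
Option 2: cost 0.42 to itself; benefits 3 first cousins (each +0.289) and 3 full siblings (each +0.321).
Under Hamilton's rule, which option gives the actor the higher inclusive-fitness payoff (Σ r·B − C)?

Option 2

Option 1: r to a double first cousin = 0.25.
Option 1: Σ r·B − C = (3·0.25·0.437) − 0.54 = -0.21225.
Option 2: r to a first cousin = 0.125.
Option 2: r to a full sibling = 0.5.
Option 2: Σ r·B − C = (3·0.125·0.289 + 3·0.5·0.321) − 0.42 = 0.169875.
Option 2 has the higher net inclusive-fitness payoff.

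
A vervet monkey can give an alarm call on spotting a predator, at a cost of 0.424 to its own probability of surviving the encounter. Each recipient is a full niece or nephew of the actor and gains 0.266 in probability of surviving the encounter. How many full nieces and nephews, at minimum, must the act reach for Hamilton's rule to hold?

7

r to a full niece or nephew = 0.25 (full aunt/uncle↔niece/nephew: two paths of length 3 through the shared grandparent pair: r = 2·(1/2)^3 = 1/4).
Hamilton's rule: n·r·B > C  ⇒  n > C/(r·B) = 0.424/(0.25·0.266) = 6.376.
The smallest integer exceeding 6.376 is 7.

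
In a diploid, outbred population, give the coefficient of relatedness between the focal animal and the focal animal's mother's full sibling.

0.25

Each parent–offspring link contributes a factor of 1/2, and independent paths through distinct common ancestors add.
Full aunt/uncle↔niece/nephew: two paths of length 3 through the shared grandparent pair: r = 2·(1/2)^3 = 1/4.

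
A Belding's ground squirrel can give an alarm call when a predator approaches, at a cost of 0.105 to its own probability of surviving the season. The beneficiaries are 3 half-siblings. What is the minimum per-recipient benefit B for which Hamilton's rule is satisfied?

0.14

r to a half-sibling = 0.25 (half-sibs share one parent — one path of length 2: r = (1/2)^2 = 1/4).
Hamilton's rule with n recipients of equal r: n·r·B > C, so B > C/(n·r) = 0.105/(3·0.25) = 0.14.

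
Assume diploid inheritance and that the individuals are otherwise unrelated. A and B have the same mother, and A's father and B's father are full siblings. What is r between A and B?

With two independent routes of shared ancestry, r is the sum of the two contributions.
A and B are related in two ways: half-sibs through their shared mother (r = 1/4) and first cousins through their fathers (r = 1/8).
r = 1/4 + 1/8 = 3/8 = 0.375.

0.375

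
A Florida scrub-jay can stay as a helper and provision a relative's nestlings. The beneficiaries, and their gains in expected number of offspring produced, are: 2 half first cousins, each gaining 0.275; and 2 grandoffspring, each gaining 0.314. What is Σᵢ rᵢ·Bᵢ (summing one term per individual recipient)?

r to a half first cousin = 1/16 (half first cousins share one grandparent — one path of length 4: r = (1/2)^4 = 1/16).
r to a grandoffspring = 0.25 (two parent–offspring links: r = (1/2)^2 = 1/4).
Summing one r·B term per recipient: 2·0.0625·0.275 + 2·0.25·0.314 = 0.191375.

0.191375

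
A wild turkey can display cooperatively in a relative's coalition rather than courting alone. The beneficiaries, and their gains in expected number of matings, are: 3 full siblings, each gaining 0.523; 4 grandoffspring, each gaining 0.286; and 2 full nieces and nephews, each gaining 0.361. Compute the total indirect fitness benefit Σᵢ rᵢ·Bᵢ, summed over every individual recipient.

r to a full sibling = 1/2 (full sibs share both parents — two paths of length 2: r = 2·(1/2)^2 = 1/2).
r to a grandoffspring = 1/4 (two parent–offspring links: r = (1/2)^2 = 1/4).
r to a full niece or nephew = 0.25 (full aunt/uncle↔niece/nephew: two paths of length 3 through the shared grandparent pair: r = 2·(1/2)^3 = 1/4).
Summing one r·B term per recipient: 3·0.5·0.523 + 4·0.25·0.286 + 2·0.25·0.361 = 1.251.

1.251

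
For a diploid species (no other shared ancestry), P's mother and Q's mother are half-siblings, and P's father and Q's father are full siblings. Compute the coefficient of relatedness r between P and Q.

0.1875

Wright's path rule: contributions from independent ancestry routes add.
P and Q are related in two ways: half first cousins through their mothers (r = 1/16) and first cousins through their fathers (r = 1/8).
r = 1/16 + 1/8 = 3/16 = 0.1875.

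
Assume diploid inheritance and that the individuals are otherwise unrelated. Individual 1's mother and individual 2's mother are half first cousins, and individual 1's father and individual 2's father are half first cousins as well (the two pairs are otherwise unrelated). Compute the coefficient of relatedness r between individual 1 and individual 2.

Independent pedigree routes through distinct common ancestors add.
Individual 1 and individual 2 are related in two ways: half second cousins through their mothers (r = 1/64) and half second cousins through their fathers (r = 1/64).
r = 1/64 + 1/64 = 1/32 = 0.03125.

0.03125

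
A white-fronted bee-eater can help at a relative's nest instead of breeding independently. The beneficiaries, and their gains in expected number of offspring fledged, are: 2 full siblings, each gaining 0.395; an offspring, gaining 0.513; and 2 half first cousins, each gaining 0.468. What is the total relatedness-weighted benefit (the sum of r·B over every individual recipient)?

0.71

r to a full sibling = 0.5 (full sibs share both parents — two paths of length 2: r = 2·(1/2)^2 = 1/2).
r to an offspring = 0.5 (one parent–offspring link: r = (1/2)^1 = 1/2).
r to a half first cousin = 1/16 (half first cousins share one grandparent — one path of length 4: r = (1/2)^4 = 1/16).
Summing one r·B term per recipient: 2·0.5·0.395 + 1·0.5·0.513 + 2·0.0625·0.468 = 0.71.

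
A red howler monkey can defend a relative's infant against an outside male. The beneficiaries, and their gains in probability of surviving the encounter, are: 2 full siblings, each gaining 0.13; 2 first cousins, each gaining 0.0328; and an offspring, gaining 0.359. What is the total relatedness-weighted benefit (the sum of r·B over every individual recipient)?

r to a full sibling = 1/2 (full sibs share both parents — two paths of length 2: r = 2·(1/2)^2 = 1/2).
r to a first cousin = 0.125 (first cousins share one grandparent pair — two paths of length 4: r = 2·(1/2)^4 = 1/8).
r to an offspring = 0.5 (one parent–offspring link: r = (1/2)^1 = 1/2).
Summing one r·B term per recipient: 2·0.5·0.13 + 2·0.125·0.0328 + 1·0.5·0.359 = 0.3177.

0.3177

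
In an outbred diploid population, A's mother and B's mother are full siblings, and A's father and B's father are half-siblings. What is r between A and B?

Wright's path rule: contributions from independent ancestry routes add.
A and B are related in two ways: first cousins through their mothers (r = 1/8) and half first cousins through their fathers (r = 1/16).
r = 1/8 + 1/16 = 0.1875.

0.1875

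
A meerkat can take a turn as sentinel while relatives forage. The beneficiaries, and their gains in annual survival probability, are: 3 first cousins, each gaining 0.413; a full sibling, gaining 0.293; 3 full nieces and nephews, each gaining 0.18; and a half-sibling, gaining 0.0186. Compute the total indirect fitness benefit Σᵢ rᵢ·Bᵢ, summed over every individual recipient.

0.441025

r to a first cousin = 1/8 (first cousins share one grandparent pair — two paths of length 4: r = 2·(1/2)^4 = 1/8).
r to a full sibling = 1/2 (full sibs share both parents — two paths of length 2: r = 2·(1/2)^2 = 1/2).
r to a full niece or nephew = 0.25 (full aunt/uncle↔niece/nephew: two paths of length 3 through the shared grandparent pair: r = 2·(1/2)^3 = 1/4).
r to a half-sibling = 0.25 (half-sibs share one parent — one path of length 2: r = (1/2)^2 = 1/4).
Summing one r·B term per recipient: 3·0.125·0.413 + 1·0.5·0.293 + 3·0.25·0.18 + 1·0.25·0.0186 = 0.441025.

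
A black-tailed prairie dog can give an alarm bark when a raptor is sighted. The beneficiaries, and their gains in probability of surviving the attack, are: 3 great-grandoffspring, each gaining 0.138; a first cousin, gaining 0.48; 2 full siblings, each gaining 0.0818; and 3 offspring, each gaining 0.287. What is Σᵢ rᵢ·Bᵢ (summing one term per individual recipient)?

r to a great-grandoffspring = 0.125 (three parent–offspring links: r = (1/2)^3 = 1/8).
r to a first cousin = 1/8 (first cousins share one grandparent pair — two paths of length 4: r = 2·(1/2)^4 = 1/8).
r to a full sibling = 1/2 (full sibs share both parents — two paths of length 2: r = 2·(1/2)^2 = 1/2).
r to an offspring = 1/2 (one parent–offspring link: r = (1/2)^1 = 1/2).
Summing one r·B term per recipient: 3·0.125·0.138 + 1·0.125·0.48 + 2·0.5·0.0818 + 3·0.5·0.287 = 0.62405.

0.62405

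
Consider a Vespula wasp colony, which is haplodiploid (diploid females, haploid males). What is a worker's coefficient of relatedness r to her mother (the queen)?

One meiotic link between diploid queen and diploid daughter: r = 1/2.

0.5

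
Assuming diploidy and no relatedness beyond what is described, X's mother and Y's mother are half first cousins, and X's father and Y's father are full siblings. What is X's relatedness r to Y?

0.140625

Wright's path rule: contributions from independent ancestry routes add.
X and Y are related in two ways: half second cousins through their mothers (r = 1/64) and first cousins through their fathers (r = 1/8).
r = 1/64 + 1/8 = 9/64 = 0.140625.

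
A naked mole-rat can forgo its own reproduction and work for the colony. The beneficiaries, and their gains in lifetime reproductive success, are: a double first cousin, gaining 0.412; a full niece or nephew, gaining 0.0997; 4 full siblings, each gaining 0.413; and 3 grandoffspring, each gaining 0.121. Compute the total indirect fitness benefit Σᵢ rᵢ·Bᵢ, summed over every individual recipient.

1.044675

r to a double first cousin = 1/4 (double first cousins share both grandparent pairs — four paths of length 4: r = 4·(1/2)^4 = 1/4).
r to a full niece or nephew = 1/4 (full aunt/uncle↔niece/nephew: two paths of length 3 through the shared grandparent pair: r = 2·(1/2)^3 = 1/4).
r to a full sibling = 1/2 (full sibs share both parents — two paths of length 2: r = 2·(1/2)^2 = 1/2).
r to a grandoffspring = 1/4 (two parent–offspring links: r = (1/2)^2 = 1/4).
Summing one r·B term per recipient: 1·0.25·0.412 + 1·0.25·0.0997 + 4·0.5·0.413 + 3·0.25·0.121 = 1.044675.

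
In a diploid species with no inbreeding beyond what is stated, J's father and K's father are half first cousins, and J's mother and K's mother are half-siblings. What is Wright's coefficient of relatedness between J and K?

0.078125

Relatedness sums over independent paths through distinct common ancestors.
J and K are related in two ways: half second cousins through their fathers (r = 1/64) and half first cousins through their mothers (r = 1/16).
r = 1/64 + 1/16 = 5/64 = 0.078125.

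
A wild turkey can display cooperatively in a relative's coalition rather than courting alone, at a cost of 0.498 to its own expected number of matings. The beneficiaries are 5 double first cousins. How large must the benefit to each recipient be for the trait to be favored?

0.3984

r to a double first cousin = 1/4 (double first cousins share both grandparent pairs — four paths of length 4: r = 4·(1/2)^4 = 1/4).
Hamilton's rule with n recipients of equal r: n·r·B > C, so B > C/(n·r) = 0.498/(5·0.25) = 0.3984.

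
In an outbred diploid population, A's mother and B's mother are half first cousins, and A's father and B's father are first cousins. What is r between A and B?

Independent pedigree routes through distinct common ancestors add.
A and B are related in two ways: half second cousins through their mothers (r = 1/64) and second cousins through their fathers (r = 1/32).
r = 1/64 + 1/32 = 3/64 = 0.046875.

0.046875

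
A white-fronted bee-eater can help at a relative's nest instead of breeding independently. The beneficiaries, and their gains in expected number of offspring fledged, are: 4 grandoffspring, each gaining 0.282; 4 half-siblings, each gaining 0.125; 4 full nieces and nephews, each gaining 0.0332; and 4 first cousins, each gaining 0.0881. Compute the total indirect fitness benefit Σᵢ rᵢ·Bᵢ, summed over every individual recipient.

0.48425

r to a grandoffspring = 0.25 (two parent–offspring links: r = (1/2)^2 = 1/4).
r to a half-sibling = 0.25 (half-sibs share one parent — one path of length 2: r = (1/2)^2 = 1/4).
r to a full niece or nephew = 1/4 (full aunt/uncle↔niece/nephew: two paths of length 3 through the shared grandparent pair: r = 2·(1/2)^3 = 1/4).
r to a first cousin = 0.125 (first cousins share one grandparent pair — two paths of length 4: r = 2·(1/2)^4 = 1/8).
Summing one r·B term per recipient: 4·0.25·0.282 + 4·0.25·0.125 + 4·0.25·0.0332 + 4·0.125·0.0881 = 0.48425.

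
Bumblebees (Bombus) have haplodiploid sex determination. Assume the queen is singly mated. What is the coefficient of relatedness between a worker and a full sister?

Haplodiploid full sisters inherit their father's entire haploid genome identically (contributing 1/2) and on average half of their mother's contribution (1/2 · 1/2 = 1/4); r = 1/2 + 1/4 = 3/4.

0.75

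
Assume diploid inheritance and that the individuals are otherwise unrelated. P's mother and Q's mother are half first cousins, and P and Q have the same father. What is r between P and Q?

Relatedness sums over independent paths through distinct common ancestors.
P and Q are related in two ways: half second cousins through their mothers (r = 1/64) and half-sibs through their shared father (r = 1/4).
r = 1/64 + 1/4 = 0.265625.

0.265625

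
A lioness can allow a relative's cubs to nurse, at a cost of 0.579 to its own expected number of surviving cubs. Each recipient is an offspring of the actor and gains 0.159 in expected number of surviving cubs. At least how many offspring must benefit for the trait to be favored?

r to an offspring = 1/2 (one parent–offspring link: r = (1/2)^1 = 1/2).
Hamilton's rule: n·r·B > C  ⇒  n > C/(r·B) = 0.579/(0.5·0.159) = 7.283.
The smallest integer exceeding 7.283 is 8.

8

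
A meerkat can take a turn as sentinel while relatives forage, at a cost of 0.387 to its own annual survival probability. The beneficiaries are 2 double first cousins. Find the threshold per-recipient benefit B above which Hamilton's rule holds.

r to a double first cousin = 1/4 (double first cousins share both grandparent pairs — four paths of length 4: r = 4·(1/2)^4 = 1/4).
Hamilton's rule with n recipients of equal r: n·r·B > C, so B > C/(n·r) = 0.387/(2·0.25) = 0.774.

0.774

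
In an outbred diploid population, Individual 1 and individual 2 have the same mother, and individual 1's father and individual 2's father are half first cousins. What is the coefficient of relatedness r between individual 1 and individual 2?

0.265625

Independent pedigree routes through distinct common ancestors add.
Individual 1 and individual 2 are related in two ways: half-sibs through their shared mother (r = 1/4) and half second cousins through their fathers (r = 1/64).
r = 1/4 + 1/64 = 0.265625.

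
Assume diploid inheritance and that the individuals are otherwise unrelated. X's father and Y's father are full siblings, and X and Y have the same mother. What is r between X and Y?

0.375

With two independent routes of shared ancestry, r is the sum of the two contributions.
X and Y are related in two ways: first cousins through their fathers (r = 1/8) and half-sibs through their shared mother (r = 1/4).
r = 1/8 + 1/4 = 3/8 = 0.375.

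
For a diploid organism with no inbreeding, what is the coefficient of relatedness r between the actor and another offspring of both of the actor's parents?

0.5

Each parent–offspring link contributes a factor of 1/2, and independent paths through distinct common ancestors add.
Full sibs share both parents — two paths of length 2: r = 2·(1/2)^2 = 1/2.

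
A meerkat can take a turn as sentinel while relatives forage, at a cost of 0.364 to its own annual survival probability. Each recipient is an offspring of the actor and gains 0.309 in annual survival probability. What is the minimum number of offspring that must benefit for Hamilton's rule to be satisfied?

3

r to an offspring = 1/2 (one parent–offspring link: r = (1/2)^1 = 1/2).
Hamilton's rule: n·r·B > C  ⇒  n > C/(r·B) = 0.364/(0.5·0.309) = 2.356.
The smallest integer exceeding 2.356 is 3.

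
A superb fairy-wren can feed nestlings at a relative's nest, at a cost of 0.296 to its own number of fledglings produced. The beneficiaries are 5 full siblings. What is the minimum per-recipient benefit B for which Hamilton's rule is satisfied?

r to a full sibling = 0.5 (full sibs share both parents — two paths of length 2: r = 2·(1/2)^2 = 1/2).
Hamilton's rule with n recipients of equal r: n·r·B > C, so B > C/(n·r) = 0.296/(5·0.5) = 0.1184.

0.1184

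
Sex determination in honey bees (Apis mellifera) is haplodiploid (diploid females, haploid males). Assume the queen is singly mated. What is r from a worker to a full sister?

Haplodiploid full sisters inherit their father's entire haploid genome identically (contributing 1/2) and on average half of their mother's contribution (1/2 · 1/2 = 1/4); r = 1/2 + 1/4 = 3/4.

0.75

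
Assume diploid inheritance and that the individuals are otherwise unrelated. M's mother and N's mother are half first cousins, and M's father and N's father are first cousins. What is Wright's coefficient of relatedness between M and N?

Relatedness sums over independent paths through distinct common ancestors.
M and N are related in two ways: half second cousins through their mothers (r = 1/64) and second cousins through their fathers (r = 1/32).
r = 1/64 + 1/32 = 0.046875.

0.046875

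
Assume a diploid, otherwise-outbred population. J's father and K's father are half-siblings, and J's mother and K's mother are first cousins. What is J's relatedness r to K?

Relatedness sums over independent paths through distinct common ancestors.
J and K are related in two ways: half first cousins through their fathers (r = 1/16) and second cousins through their mothers (r = 1/32).
r = 1/16 + 1/32 = 0.09375.

0.09375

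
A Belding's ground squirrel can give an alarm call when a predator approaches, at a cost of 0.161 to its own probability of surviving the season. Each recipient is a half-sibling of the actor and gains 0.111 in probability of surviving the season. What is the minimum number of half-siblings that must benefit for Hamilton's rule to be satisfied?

6

r to a half-sibling = 1/4 (half-sibs share one parent — one path of length 2: r = (1/2)^2 = 1/4).
Hamilton's rule: n·r·B > C  ⇒  n > C/(r·B) = 0.161/(0.25·0.111) = 5.802.
The smallest integer exceeding 5.802 is 6.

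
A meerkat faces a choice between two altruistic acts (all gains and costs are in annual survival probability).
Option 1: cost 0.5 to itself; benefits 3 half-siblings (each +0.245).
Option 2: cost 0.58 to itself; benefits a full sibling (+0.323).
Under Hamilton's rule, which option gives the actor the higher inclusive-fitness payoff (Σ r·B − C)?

Option 1: r to a half-sibling = 0.25.
Option 1: Σ r·B − C = (3·0.25·0.245) − 0.5 = -0.31625.
Option 2: r to a full sibling = 0.5.
Option 2: Σ r·B − C = (1·0.5·0.323) − 0.58 = -0.4185.
Option 1 has the higher net inclusive-fitness payoff.

Option 1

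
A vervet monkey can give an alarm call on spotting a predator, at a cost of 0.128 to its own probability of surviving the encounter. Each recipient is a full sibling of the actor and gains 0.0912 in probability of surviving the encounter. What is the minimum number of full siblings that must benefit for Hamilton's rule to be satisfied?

r to a full sibling = 0.5 (full sibs share both parents — two paths of length 2: r = 2·(1/2)^2 = 1/2).
Hamilton's rule: n·r·B > C  ⇒  n > C/(r·B) = 0.128/(0.5·0.0912) = 2.807.
The smallest integer exceeding 2.807 is 3.

3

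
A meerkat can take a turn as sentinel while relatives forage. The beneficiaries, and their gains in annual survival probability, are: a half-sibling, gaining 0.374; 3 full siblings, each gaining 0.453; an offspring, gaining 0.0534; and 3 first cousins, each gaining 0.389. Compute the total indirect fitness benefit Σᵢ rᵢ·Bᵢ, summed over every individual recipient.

0.945575

r to a half-sibling = 1/4 (half-sibs share one parent — one path of length 2: r = (1/2)^2 = 1/4).
r to a full sibling = 0.5 (full sibs share both parents — two paths of length 2: r = 2·(1/2)^2 = 1/2).
r to an offspring = 1/2 (one parent–offspring link: r = (1/2)^1 = 1/2).
r to a first cousin = 1/8 (first cousins share one grandparent pair — two paths of length 4: r = 2·(1/2)^4 = 1/8).
Summing one r·B term per recipient: 1·0.25·0.374 + 3·0.5·0.453 + 1·0.5·0.0534 + 3·0.125·0.389 = 0.945575.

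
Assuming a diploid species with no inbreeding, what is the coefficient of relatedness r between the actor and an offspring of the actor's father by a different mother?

Each parent–offspring link contributes a factor of 1/2, and independent paths through distinct common ancestors add.
Half-sibs share one parent — one path of length 2: r = (1/2)^2 = 1/4.

0.25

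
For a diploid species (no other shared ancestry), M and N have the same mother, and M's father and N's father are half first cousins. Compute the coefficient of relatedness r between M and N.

Relatedness sums over independent paths through distinct common ancestors.
M and N are related in two ways: half-sibs through their shared mother (r = 1/4) and half second cousins through their fathers (r = 1/64).
r = 1/4 + 1/64 = 17/64 = 0.265625.

0.265625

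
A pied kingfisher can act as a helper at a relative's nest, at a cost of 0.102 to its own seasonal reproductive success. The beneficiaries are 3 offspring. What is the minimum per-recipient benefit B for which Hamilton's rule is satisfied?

r to an offspring = 1/2 (one parent–offspring link: r = (1/2)^1 = 1/2).
Hamilton's rule with n recipients of equal r: n·r·B > C, so B > C/(n·r) = 0.102/(3·0.5) = 0.068.

0.068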